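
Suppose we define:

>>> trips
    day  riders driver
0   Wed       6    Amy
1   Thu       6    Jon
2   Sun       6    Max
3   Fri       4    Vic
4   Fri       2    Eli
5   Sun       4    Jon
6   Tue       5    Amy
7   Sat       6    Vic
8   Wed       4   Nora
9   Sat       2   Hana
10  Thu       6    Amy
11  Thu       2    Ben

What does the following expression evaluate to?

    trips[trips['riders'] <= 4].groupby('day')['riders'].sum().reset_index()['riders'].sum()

filter rows where riders <= 4:
    day  riders driver
3   Fri       4    Vic
4   Fri       2    Eli
5   Sun       4    Jon
8   Wed       4   Nora
9   Sat       2   Hana
11  Thu       2    Ben
group by day, sum of riders:
day
Fri    6
Sat    2
Sun    4
Thu    2
Wed    4
Name: riders, dtype: int64
reset_index():
   day  riders
0  Fri       6
1  Sat       2
2  Sun       4
3  Thu       2
4  Wed       4
Reading off the sum of column 'riders', we get 18.

18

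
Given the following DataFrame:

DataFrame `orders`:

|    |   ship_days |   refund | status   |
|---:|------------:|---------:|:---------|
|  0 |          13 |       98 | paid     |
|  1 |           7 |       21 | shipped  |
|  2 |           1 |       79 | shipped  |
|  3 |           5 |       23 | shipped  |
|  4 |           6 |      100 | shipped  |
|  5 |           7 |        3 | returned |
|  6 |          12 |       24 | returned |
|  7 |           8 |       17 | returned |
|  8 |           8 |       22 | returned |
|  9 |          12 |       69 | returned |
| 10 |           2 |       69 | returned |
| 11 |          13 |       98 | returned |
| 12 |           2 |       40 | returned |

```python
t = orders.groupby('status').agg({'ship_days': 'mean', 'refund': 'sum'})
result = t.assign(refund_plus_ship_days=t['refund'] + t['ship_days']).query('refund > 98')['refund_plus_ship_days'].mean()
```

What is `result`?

group by status: mean(ship_days), sum(refund):
          ship_days  refund
status                     
paid          13.00      98
returned       8.00     342
shipped        4.75     223
add column refund_plus_ship_days = t['refund'] + t['ship_days']:
          ship_days  refund  refund_plus_ship_days
status                                            
paid          13.00      98                 111.00
returned       8.00     342                 350.00
shipped        4.75     223                 227.75
filter rows where refund > 98:
          ship_days  refund  refund_plus_ship_days
status                                            
returned       8.00     342                 350.00
shipped        4.75     223                 227.75

288.875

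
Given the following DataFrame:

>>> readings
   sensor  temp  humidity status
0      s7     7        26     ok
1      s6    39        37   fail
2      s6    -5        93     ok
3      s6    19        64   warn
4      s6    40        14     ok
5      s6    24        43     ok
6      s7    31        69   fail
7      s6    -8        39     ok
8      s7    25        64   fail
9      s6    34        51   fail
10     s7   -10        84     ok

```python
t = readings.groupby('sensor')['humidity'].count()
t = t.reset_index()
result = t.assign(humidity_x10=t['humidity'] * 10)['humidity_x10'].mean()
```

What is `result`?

55.0

group by sensor, count of humidity:
sensor
s6    7
s7    4
Name: humidity, dtype: int64
reset_index():
  sensor  humidity
0     s6         7
1     s7         4
add column humidity_x10 = t['humidity'] * 10:
  sensor  humidity  humidity_x10
0     s6         7            70
1     s7         4            40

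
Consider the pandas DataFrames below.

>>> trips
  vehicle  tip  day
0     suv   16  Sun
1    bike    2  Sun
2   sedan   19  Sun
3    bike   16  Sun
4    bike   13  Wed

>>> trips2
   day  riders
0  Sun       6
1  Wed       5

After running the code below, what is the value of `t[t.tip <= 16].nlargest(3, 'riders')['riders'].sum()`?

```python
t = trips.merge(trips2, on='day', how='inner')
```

18

merge on 'day' (how='inner') → 5 rows:
  vehicle  tip  day  riders
0     suv   16  Sun       6
1    bike    2  Sun       6
2   sedan   19  Sun       6
3    bike   16  Sun       6
4    bike   13  Wed       5
filter rows where tip <= 16:
  vehicle  tip  day  riders
0     suv   16  Sun       6
1    bike    2  Sun       6
3    bike   16  Sun       6
4    bike   13  Wed       5
take 3 rows with largest riders:
  vehicle  tip  day  riders
0     suv   16  Sun       6
1    bike    2  Sun       6
3    bike   16  Sun       6
Taking the sum of column 'riders' gives 18.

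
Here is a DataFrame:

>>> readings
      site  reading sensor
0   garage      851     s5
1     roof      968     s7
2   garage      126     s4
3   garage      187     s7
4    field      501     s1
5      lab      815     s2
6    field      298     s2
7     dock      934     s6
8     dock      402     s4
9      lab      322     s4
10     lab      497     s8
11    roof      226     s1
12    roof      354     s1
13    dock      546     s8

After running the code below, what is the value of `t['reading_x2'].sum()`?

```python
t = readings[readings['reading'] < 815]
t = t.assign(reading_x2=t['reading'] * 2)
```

filter rows where reading < 815:
      site  reading sensor
2   garage      126     s4
3   garage      187     s7
4    field      501     s1
6    field      298     s2
8     dock      402     s4
9      lab      322     s4
10     lab      497     s8
11    roof      226     s1
12    roof      354     s1
13    dock      546     s8
add column reading_x2 = t['reading'] * 2:
      site  reading sensor  reading_x2
2   garage      126     s4         252
3   garage      187     s7         374
4    field      501     s1        1002
6    field      298     s2         596
8     dock      402     s4         804
9      lab      322     s4         644
10     lab      497     s8         994
11    roof      226     s1         452
12    roof      354     s1         708
13    dock      546     s8        1092
sum of column 'reading_x2' → 6918

6918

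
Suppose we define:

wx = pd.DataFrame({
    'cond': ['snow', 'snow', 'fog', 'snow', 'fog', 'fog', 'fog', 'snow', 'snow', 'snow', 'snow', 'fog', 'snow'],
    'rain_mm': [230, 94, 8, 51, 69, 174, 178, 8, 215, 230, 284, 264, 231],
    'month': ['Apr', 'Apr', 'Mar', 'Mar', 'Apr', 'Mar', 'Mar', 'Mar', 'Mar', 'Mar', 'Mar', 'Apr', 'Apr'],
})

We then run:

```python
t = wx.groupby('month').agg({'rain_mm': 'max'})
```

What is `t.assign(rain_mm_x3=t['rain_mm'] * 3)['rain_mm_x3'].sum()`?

1644

group by month, max of rain_mm:
       rain_mm
month         
Apr        264
Mar        284
add column rain_mm_x3 = t['rain_mm'] * 3:
       rain_mm  rain_mm_x3
month                     
Apr        264         792
Mar        284         852
The sum of column 'rain_mm_x3' is 1644.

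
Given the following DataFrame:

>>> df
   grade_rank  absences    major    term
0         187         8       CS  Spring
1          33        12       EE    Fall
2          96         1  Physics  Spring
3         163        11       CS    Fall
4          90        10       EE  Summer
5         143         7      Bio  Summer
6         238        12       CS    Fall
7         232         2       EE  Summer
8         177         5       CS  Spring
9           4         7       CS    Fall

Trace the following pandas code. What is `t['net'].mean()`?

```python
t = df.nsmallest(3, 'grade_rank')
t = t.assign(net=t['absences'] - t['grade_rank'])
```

take 3 rows with smallest grade_rank:
   grade_rank  absences major    term
9           4         7    CS    Fall
1          33        12    EE    Fall
4          90        10    EE  Summer
add column net = t['absences'] - t['grade_rank']:
   grade_rank  absences major    term  net
9           4         7    CS    Fall    3
1          33        12    EE    Fall  -21
4          90        10    EE  Summer  -80

-32.6666666667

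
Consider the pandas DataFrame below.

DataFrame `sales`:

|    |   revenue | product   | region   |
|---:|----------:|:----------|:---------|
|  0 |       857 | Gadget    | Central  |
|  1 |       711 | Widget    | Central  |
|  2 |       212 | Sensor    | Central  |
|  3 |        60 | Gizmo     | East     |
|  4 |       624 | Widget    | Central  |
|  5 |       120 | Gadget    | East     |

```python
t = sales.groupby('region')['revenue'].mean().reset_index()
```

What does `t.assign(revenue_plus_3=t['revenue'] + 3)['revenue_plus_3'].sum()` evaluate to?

group by region, mean of revenue:
region
Central    601.0
East        90.0
Name: revenue, dtype: float64
reset_index():
    region  revenue
0  Central    601.0
1     East     90.0
add column revenue_plus_3 = t['revenue'] + 3:
    region  revenue  revenue_plus_3
0  Central    601.0           604.0
1     East     90.0            93.0

697.0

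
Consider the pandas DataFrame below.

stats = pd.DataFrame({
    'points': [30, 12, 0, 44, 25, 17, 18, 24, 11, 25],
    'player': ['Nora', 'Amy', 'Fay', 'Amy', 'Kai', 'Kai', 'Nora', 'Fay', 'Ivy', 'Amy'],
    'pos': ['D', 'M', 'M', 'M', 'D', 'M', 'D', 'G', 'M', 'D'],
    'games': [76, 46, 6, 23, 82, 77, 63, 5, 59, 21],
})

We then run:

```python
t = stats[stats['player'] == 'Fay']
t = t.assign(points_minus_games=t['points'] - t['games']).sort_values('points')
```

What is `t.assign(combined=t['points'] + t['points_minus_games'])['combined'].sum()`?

37

filter rows where player == 'Fay':
   points player pos  games
2       0    Fay   M      6
7      24    Fay   G      5
add column points_minus_games = t['points'] - t['games']:
   points player pos  games  points_minus_games
2       0    Fay   M      6                  -6
7      24    Fay   G      5                  19
sort by points:
   points player pos  games  points_minus_games
2       0    Fay   M      6                  -6
7      24    Fay   G      5                  19
add column combined = t['points'] + t['points_minus_games']:
   points player pos  games  points_minus_games  combined
2       0    Fay   M      6                  -6        -6
7      24    Fay   G      5                  19        43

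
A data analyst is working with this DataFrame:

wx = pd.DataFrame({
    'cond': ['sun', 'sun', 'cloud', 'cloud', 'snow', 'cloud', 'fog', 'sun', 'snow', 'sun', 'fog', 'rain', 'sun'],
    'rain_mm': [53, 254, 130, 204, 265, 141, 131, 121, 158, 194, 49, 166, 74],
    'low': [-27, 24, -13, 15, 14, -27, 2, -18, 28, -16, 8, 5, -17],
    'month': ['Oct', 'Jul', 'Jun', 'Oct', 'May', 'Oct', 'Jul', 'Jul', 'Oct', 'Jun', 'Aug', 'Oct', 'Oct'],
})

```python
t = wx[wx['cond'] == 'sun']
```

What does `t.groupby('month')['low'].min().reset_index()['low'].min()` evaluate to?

-27

filter rows where cond == 'sun':
   cond  rain_mm  low month
0   sun       53  -27   Oct
1   sun      254   24   Jul
7   sun      121  -18   Jul
9   sun      194  -16   Jun
12  sun       74  -17   Oct
group by month, min of low:
month
Jul   -18
Jun   -16
Oct   -27
Name: low, dtype: int64
reset_index():
  month  low
0   Jul  -18
1   Jun  -16
2   Oct  -27
So min() = -27.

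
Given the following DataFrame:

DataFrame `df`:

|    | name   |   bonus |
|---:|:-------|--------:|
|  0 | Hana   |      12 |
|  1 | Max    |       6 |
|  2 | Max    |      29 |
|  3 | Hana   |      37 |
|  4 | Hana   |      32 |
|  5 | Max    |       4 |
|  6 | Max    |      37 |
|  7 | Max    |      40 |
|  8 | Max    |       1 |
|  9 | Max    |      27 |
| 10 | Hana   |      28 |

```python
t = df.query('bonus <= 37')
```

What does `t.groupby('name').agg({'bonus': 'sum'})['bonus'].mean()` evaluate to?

106.5

filter rows where bonus <= 37:
    name  bonus
0   Hana     12
1    Max      6
2    Max     29
3   Hana     37
4   Hana     32
5    Max      4
6    Max     37
8    Max      1
9    Max     27
10  Hana     28
group by name, sum of bonus:
      bonus
name       
Hana    109
Max     104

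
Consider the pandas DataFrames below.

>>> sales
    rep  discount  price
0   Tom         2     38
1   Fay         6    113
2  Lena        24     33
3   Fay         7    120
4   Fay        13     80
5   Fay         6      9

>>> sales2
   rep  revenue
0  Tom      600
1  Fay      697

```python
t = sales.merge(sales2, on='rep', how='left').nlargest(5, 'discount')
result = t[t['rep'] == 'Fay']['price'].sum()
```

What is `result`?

merge on 'rep' (how='left') → 6 rows:
    rep  discount  price  revenue
0   Tom         2     38    600.0
1   Fay         6    113    697.0
2  Lena        24     33      NaN
3   Fay         7    120    697.0
4   Fay        13     80    697.0
5   Fay         6      9    697.0
take 5 rows with largest discount:
    rep  discount  price  revenue
2  Lena        24     33      NaN
4   Fay        13     80    697.0
3   Fay         7    120    697.0
1   Fay         6    113    697.0
5   Fay         6      9    697.0
filter rows where rep == 'Fay':
   rep  discount  price  revenue
4  Fay        13     80    697.0
3  Fay         7    120    697.0
1  Fay         6    113    697.0
5  Fay         6      9    697.0

322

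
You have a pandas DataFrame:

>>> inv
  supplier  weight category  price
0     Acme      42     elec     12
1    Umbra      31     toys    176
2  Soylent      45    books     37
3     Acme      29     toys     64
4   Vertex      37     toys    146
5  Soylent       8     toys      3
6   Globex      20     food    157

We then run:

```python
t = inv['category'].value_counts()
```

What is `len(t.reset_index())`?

value_counts of category:
category
toys     4
elec     1
books    1
food     1
Name: count, dtype: int64
reset_index():
  category  count
0     toys      4
1     elec      1
2    books      1
3     food      1
Taking the number of rows gives 4.

4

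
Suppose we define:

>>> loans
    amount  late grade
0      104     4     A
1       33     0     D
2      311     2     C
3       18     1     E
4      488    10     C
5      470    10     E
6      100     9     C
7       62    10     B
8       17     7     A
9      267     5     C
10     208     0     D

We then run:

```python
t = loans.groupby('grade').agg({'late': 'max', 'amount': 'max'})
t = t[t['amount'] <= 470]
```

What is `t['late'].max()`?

group by grade: max(late), max(amount):
       late  amount
grade              
A         7     104
B        10      62
C        10     488
D         0     208
E        10     470
filter rows where amount <= 470:
       late  amount
grade              
A         7     104
B        10      62
D         0     208
E        10     470
Taking the max of column 'late' gives 10.

10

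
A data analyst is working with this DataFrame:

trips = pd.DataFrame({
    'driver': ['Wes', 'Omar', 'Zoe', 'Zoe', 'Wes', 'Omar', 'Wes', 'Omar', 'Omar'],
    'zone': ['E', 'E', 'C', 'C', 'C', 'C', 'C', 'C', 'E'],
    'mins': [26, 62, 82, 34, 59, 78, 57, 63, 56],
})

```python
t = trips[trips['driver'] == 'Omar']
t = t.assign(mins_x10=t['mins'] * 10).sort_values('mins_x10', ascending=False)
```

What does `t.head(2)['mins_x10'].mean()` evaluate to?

705.0

filter rows where driver == 'Omar':
  driver zone  mins
1   Omar    E    62
5   Omar    C    78
7   Omar    C    63
8   Omar    E    56
add column mins_x10 = t['mins'] * 10:
  driver zone  mins  mins_x10
1   Omar    E    62       620
5   Omar    C    78       780
7   Omar    C    63       630
8   Omar    E    56       560
sort by mins_x10 descending:
  driver zone  mins  mins_x10
5   Omar    C    78       780
7   Omar    C    63       630
1   Omar    E    62       620
8   Omar    E    56       560
take first 2 rows:
  driver zone  mins  mins_x10
5   Omar    C    78       780
7   Omar    C    63       630
So mean() = 705.0.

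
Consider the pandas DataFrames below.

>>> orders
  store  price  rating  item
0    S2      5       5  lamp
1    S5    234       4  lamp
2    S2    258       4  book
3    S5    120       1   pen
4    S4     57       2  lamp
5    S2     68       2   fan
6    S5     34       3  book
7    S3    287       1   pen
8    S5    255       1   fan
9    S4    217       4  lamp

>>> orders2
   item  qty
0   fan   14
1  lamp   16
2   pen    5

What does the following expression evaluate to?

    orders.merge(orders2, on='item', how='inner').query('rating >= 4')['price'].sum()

merge on 'item' (how='inner') → 8 rows:
  store  price  rating  item  qty
0    S2      5       5  lamp   16
1    S5    234       4  lamp   16
2    S5    120       1   pen    5
3    S4     57       2  lamp   16
4    S2     68       2   fan   14
5    S3    287       1   pen    5
6    S5    255       1   fan   14
7    S4    217       4  lamp   16
filter rows where rating >= 4:
  store  price  rating  item  qty
0    S2      5       5  lamp   16
1    S5    234       4  lamp   16
7    S4    217       4  lamp   16
Then the sum of column 'price': 456

456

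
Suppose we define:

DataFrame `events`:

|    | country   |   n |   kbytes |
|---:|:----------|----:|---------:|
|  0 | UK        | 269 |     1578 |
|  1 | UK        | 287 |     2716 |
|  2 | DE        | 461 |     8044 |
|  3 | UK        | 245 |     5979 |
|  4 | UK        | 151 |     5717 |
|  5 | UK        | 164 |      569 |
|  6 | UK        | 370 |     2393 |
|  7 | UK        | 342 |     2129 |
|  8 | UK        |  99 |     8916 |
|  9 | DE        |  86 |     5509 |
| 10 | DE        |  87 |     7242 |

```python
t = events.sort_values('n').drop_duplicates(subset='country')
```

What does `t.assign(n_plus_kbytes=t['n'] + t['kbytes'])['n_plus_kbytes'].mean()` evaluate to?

7305.0

sort by n:
   country    n  kbytes
9       DE   86    5509
10      DE   87    7242
8       UK   99    8916
4       UK  151    5717
5       UK  164     569
3       UK  245    5979
0       UK  269    1578
1       UK  287    2716
7       UK  342    2129
6       UK  370    2393
2       DE  461    8044
drop duplicate country (keep=first):
  country   n  kbytes
9      DE  86    5509
8      UK  99    8916
add column n_plus_kbytes = t['n'] + t['kbytes']:
  country   n  kbytes  n_plus_kbytes
9      DE  86    5509           5595
8      UK  99    8916           9015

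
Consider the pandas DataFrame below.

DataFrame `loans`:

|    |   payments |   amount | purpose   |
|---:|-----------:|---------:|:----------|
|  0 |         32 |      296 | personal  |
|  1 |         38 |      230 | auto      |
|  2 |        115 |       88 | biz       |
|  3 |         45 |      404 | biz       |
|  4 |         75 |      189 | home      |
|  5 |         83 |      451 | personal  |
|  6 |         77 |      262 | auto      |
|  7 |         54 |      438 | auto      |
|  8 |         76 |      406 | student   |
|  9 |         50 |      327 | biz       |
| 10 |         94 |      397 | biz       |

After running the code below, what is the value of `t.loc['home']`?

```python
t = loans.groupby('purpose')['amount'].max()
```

group by purpose, max of amount:
purpose
auto        438
biz         404
home        189
personal    451
student     406
Name: amount, dtype: int64
Finally, value at index 'home' = 189.

189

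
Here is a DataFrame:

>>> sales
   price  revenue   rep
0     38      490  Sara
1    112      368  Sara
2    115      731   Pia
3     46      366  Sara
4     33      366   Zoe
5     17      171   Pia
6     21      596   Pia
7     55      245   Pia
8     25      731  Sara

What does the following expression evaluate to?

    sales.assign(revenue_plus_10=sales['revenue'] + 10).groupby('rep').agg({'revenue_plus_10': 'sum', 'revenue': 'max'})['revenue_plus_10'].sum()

4154

add column revenue_plus_10 = sales['revenue'] + 10:
   price  revenue   rep  revenue_plus_10
0     38      490  Sara              500
1    112      368  Sara              378
2    115      731   Pia              741
3     46      366  Sara              376
4     33      366   Zoe              376
5     17      171   Pia              181
6     21      596   Pia              606
7     55      245   Pia              255
8     25      731  Sara              741
group by rep: sum(revenue_plus_10), max(revenue):
      revenue_plus_10  revenue
rep                           
Pia              1783      731
Sara             1995      731
Zoe               376      366
Then the sum of column 'revenue_plus_10': 4154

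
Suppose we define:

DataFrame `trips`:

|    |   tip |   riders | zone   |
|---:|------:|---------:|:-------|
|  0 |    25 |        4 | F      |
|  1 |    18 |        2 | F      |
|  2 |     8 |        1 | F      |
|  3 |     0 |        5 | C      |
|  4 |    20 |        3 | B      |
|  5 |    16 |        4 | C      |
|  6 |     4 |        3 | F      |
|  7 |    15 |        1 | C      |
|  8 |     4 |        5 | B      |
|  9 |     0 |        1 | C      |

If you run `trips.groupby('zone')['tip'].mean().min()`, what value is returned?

group by zone, mean of tip:
zone
B    12.00
C     7.75
F    13.75
Name: tip, dtype: float64
Hence 7.75.

7.75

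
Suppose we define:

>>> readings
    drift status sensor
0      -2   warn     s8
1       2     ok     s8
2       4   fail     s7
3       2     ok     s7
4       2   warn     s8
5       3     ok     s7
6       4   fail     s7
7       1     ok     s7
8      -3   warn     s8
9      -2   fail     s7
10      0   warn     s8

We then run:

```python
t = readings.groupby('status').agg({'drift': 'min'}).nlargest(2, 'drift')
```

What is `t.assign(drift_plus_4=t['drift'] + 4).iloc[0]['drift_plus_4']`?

group by status, min of drift:
        drift
status       
fail       -2
ok          1
warn       -3
take 2 rows with largest drift:
        drift
status       
ok          1
fail       -2
add column drift_plus_4 = t['drift'] + 4:
        drift  drift_plus_4
status                     
ok          1             5
fail       -2             2
Reading off the value at position 0, column 'drift_plus_4', we get 5.

5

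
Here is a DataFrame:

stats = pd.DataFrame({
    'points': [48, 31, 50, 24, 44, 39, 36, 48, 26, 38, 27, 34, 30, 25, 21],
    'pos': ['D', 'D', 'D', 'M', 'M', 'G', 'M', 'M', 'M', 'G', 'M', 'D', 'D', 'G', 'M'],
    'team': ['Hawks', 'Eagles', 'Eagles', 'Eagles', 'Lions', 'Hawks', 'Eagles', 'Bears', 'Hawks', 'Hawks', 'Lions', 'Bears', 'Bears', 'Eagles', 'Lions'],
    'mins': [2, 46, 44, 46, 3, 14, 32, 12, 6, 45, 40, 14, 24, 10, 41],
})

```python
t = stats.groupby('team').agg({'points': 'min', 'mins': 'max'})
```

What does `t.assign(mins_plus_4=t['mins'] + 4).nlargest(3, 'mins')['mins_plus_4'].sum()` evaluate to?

group by team: min(points), max(mins):
        points  mins
team                
Bears       30    24
Eagles      24    46
Hawks       26    45
Lions       21    41
add column mins_plus_4 = t['mins'] + 4:
        points  mins  mins_plus_4
team                             
Bears       30    24           28
Eagles      24    46           50
Hawks       26    45           49
Lions       21    41           45
take 3 rows with largest mins:
        points  mins  mins_plus_4
team                             
Eagles      24    46           50
Hawks       26    45           49
Lions       21    41           45

144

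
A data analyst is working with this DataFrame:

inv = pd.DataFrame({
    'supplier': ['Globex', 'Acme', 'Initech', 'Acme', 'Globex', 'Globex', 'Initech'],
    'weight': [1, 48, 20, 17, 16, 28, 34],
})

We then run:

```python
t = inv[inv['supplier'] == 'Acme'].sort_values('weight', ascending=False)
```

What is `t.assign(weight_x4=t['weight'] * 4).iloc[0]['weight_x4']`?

192

filter rows where supplier == 'Acme':
  supplier  weight
1     Acme      48
3     Acme      17
sort by weight descending:
  supplier  weight
1     Acme      48
3     Acme      17
add column weight_x4 = t['weight'] * 4:
  supplier  weight  weight_x4
1     Acme      48        192
3     Acme      17         68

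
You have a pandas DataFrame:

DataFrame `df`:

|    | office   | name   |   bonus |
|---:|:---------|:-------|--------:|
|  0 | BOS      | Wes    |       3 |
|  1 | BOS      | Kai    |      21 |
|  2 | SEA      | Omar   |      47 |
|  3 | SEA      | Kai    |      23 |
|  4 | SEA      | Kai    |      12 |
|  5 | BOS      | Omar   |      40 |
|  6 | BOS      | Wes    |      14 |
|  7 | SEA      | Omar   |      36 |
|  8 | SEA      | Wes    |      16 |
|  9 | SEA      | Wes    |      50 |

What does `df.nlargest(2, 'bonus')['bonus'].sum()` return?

take 2 rows with largest bonus:
  office  name  bonus
9    SEA   Wes     50
2    SEA  Omar     47
Finally, sum of column 'bonus' = 97.

97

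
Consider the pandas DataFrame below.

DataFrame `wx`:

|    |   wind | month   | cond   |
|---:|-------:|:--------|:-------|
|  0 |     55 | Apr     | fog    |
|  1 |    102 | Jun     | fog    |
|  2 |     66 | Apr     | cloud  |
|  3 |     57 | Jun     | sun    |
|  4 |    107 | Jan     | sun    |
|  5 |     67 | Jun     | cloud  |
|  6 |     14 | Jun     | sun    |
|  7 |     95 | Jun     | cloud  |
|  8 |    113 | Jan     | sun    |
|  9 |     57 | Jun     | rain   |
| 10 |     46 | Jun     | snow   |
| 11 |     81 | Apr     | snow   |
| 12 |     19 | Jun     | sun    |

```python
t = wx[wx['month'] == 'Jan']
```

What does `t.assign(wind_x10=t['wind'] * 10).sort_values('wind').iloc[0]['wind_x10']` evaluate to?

filter rows where month == 'Jan':
   wind month cond
4   107   Jan  sun
8   113   Jan  sun
add column wind_x10 = t['wind'] * 10:
   wind month cond  wind_x10
4   107   Jan  sun      1070
8   113   Jan  sun      1130
sort by wind:
   wind month cond  wind_x10
4   107   Jan  sun      1070
8   113   Jan  sun      1130
Hence 1070.

1070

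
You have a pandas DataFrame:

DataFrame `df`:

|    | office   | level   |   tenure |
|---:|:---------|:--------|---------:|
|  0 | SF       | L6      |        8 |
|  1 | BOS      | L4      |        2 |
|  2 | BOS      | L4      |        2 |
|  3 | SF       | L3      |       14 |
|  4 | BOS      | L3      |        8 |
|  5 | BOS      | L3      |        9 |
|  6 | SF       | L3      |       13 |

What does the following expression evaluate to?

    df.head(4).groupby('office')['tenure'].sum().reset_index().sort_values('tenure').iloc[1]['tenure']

22

take first 4 rows:
  office level  tenure
0     SF    L6       8
1    BOS    L4       2
2    BOS    L4       2
3     SF    L3      14
group by office, sum of tenure:
office
BOS     4
SF     22
Name: tenure, dtype: int64
reset_index():
  office  tenure
0    BOS       4
1     SF      22
sort by tenure:
  office  tenure
0    BOS       4
1     SF      22
Taking the value at position 1, column 'tenure' gives 22.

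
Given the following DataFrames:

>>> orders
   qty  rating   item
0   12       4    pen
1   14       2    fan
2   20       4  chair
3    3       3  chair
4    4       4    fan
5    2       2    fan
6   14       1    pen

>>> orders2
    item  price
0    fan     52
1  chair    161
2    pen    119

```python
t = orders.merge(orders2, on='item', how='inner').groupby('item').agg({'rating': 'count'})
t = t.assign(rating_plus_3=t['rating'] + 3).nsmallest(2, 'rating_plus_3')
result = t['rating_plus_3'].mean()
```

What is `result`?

5.0

merge on 'item' (how='inner') → 7 rows:
   qty  rating   item  price
0   12       4    pen    119
1   14       2    fan     52
2   20       4  chair    161
3    3       3  chair    161
4    4       4    fan     52
5    2       2    fan     52
6   14       1    pen    119
group by item, count of rating:
       rating
item         
chair       2
fan         3
pen         2
add column rating_plus_3 = t['rating'] + 3:
       rating  rating_plus_3
item                        
chair       2              5
fan         3              6
pen         2              5
take 2 rows with smallest rating_plus_3:
       rating  rating_plus_3
item                        
chair       2              5
pen         2              5
So mean() = 5.0.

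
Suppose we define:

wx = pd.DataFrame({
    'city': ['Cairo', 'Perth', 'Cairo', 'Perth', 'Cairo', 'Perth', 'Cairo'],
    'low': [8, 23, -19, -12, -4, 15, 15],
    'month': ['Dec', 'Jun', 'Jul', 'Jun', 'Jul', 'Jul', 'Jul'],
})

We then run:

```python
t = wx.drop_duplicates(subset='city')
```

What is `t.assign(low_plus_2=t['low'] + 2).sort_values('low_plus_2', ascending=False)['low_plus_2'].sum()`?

drop duplicate city (keep=first):
    city  low month
0  Cairo    8   Dec
1  Perth   23   Jun
add column low_plus_2 = t['low'] + 2:
    city  low month  low_plus_2
0  Cairo    8   Dec          10
1  Perth   23   Jun          25
sort by low_plus_2 descending:
    city  low month  low_plus_2
1  Perth   23   Jun          25
0  Cairo    8   Dec          10
sum of column 'low_plus_2' → 35

35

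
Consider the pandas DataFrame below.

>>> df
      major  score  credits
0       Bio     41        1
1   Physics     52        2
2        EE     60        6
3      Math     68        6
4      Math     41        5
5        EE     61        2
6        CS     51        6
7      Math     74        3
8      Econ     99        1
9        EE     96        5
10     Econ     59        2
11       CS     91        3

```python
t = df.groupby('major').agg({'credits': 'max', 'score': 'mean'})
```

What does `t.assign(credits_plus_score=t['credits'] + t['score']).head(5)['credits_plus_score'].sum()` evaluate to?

group by major: max(credits), mean(score):
         credits      score
major                      
Bio            1  41.000000
CS             6  71.000000
EE             6  72.333333
Econ           2  79.000000
Math           6  61.000000
Physics        2  52.000000
add column credits_plus_score = t['credits'] + t['score']:
         credits      score  credits_plus_score
major                                          
Bio            1  41.000000           42.000000
CS             6  71.000000           77.000000
EE             6  72.333333           78.333333
Econ           2  79.000000           81.000000
Math           6  61.000000           67.000000
Physics        2  52.000000           54.000000
take first 5 rows:
       credits      score  credits_plus_score
major                                        
Bio          1  41.000000           42.000000
CS           6  71.000000           77.000000
EE           6  72.333333           78.333333
Econ         2  79.000000           81.000000
Math         6  61.000000           67.000000

345.333333333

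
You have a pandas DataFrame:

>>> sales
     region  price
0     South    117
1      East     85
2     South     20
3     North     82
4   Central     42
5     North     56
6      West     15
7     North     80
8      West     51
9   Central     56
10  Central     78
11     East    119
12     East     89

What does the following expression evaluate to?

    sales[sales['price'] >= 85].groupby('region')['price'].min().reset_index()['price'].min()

85

filter rows where price >= 85:
   region  price
0   South    117
1    East     85
11   East    119
12   East     89
group by region, min of price:
region
East      85
South    117
Name: price, dtype: int64
reset_index():
  region  price
0   East     85
1  South    117
Taking the min of column 'price' gives 85.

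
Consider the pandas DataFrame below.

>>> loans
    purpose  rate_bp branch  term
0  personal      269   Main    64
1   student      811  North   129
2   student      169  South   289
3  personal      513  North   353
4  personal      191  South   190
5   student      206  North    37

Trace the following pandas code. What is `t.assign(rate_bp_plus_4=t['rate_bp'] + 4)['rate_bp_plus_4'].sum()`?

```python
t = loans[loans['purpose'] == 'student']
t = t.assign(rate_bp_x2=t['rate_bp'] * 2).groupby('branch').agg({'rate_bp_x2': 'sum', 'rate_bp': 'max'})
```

988

filter rows where purpose == 'student':
   purpose  rate_bp branch  term
1  student      811  North   129
2  student      169  South   289
5  student      206  North    37
add column rate_bp_x2 = t['rate_bp'] * 2:
   purpose  rate_bp branch  term  rate_bp_x2
1  student      811  North   129        1622
2  student      169  South   289         338
5  student      206  North    37         412
group by branch: sum(rate_bp_x2), max(rate_bp):
        rate_bp_x2  rate_bp
branch                     
North         2034      811
South          338      169
add column rate_bp_plus_4 = t['rate_bp'] + 4:
        rate_bp_x2  rate_bp  rate_bp_plus_4
branch                                     
North         2034      811             815
South          338      169             173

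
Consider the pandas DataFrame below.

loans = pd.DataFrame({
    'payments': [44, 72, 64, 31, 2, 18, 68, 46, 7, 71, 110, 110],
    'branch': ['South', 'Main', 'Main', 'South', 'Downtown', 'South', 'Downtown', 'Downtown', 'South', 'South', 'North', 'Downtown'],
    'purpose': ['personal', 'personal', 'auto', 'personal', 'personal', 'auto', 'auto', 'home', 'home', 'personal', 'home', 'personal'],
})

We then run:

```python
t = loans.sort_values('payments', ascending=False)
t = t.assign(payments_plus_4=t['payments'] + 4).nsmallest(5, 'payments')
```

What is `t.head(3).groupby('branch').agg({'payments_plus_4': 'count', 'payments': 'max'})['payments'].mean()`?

10.0

sort by payments descending:
    payments    branch   purpose
10       110     North      home
11       110  Downtown  personal
1         72      Main  personal
9         71     South  personal
6         68  Downtown      auto
2         64      Main      auto
7         46  Downtown      home
0         44     South  personal
3         31     South  personal
5         18     South      auto
8          7     South      home
4          2  Downtown  personal
add column payments_plus_4 = t['payments'] + 4:
    payments    branch   purpose  payments_plus_4
10       110     North      home              114
11       110  Downtown  personal              114
1         72      Main  personal               76
9         71     South  personal               75
6         68  Downtown      auto               72
2         64      Main      auto               68
7         46  Downtown      home               50
0         44     South  personal               48
3         31     South  personal               35
5         18     South      auto               22
8          7     South      home               11
4          2  Downtown  personal                6
take 5 rows with smallest payments:
   payments    branch   purpose  payments_plus_4
4         2  Downtown  personal                6
8         7     South      home               11
5        18     South      auto               22
3        31     South  personal               35
0        44     South  personal               48
take first 3 rows:
   payments    branch   purpose  payments_plus_4
4         2  Downtown  personal                6
8         7     South      home               11
5        18     South      auto               22
group by branch: count(payments_plus_4), max(payments):
          payments_plus_4  payments
branch                             
Downtown                1         2
South                   2        18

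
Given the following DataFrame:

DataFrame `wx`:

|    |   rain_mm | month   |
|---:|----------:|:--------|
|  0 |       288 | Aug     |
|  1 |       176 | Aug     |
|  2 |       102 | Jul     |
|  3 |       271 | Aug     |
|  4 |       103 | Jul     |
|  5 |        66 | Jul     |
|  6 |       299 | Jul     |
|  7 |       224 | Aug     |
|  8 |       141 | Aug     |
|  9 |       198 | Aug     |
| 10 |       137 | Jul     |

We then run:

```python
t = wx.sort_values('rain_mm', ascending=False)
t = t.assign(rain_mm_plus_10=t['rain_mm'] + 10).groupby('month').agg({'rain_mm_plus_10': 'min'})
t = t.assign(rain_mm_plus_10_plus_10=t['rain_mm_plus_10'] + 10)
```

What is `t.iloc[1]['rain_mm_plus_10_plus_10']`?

sort by rain_mm descending:
    rain_mm month
6       299   Jul
0       288   Aug
3       271   Aug
7       224   Aug
9       198   Aug
1       176   Aug
8       141   Aug
10      137   Jul
4       103   Jul
2       102   Jul
5        66   Jul
add column rain_mm_plus_10 = t['rain_mm'] + 10:
    rain_mm month  rain_mm_plus_10
6       299   Jul              309
0       288   Aug              298
3       271   Aug              281
7       224   Aug              234
9       198   Aug              208
1       176   Aug              186
8       141   Aug              151
10      137   Jul              147
4       103   Jul              113
2       102   Jul              112
5        66   Jul               76
group by month, min of rain_mm_plus_10:
       rain_mm_plus_10
month                 
Aug                151
Jul                 76
add column rain_mm_plus_10_plus_10 = t['rain_mm_plus_10'] + 10:
       rain_mm_plus_10  rain_mm_plus_10_plus_10
month                                          
Aug                151                      161
Jul                 76                       86

86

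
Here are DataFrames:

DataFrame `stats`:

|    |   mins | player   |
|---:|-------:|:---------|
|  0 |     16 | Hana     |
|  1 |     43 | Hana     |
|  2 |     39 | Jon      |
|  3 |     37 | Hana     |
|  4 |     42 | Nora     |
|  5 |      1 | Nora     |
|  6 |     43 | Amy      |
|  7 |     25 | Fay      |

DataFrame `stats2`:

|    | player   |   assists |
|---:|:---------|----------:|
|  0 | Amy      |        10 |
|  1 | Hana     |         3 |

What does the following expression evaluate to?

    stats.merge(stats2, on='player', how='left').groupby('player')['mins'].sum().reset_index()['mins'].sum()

merge on 'player' (how='left') → 8 rows:
   mins player  assists
0    16   Hana      3.0
1    43   Hana      3.0
2    39    Jon      NaN
3    37   Hana      3.0
4    42   Nora      NaN
5     1   Nora      NaN
6    43    Amy     10.0
7    25    Fay      NaN
group by player, sum of mins:
player
Amy     43
Fay     25
Hana    96
Jon     39
Nora    43
Name: mins, dtype: int64
reset_index():
  player  mins
0    Amy    43
1    Fay    25
2   Hana    96
3    Jon    39
4   Nora    43

246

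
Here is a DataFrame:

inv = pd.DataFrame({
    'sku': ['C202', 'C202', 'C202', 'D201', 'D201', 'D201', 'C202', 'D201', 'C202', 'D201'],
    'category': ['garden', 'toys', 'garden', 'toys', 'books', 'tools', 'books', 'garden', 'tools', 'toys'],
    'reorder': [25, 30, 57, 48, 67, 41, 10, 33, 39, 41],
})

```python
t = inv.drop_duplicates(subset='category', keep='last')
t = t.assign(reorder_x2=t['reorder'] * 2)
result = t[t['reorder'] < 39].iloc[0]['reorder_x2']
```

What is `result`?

20

drop duplicate category (keep=last):
    sku category  reorder
6  C202    books       10
7  D201   garden       33
8  C202    tools       39
9  D201     toys       41
add column reorder_x2 = t['reorder'] * 2:
    sku category  reorder  reorder_x2
6  C202    books       10          20
7  D201   garden       33          66
8  C202    tools       39          78
9  D201     toys       41          82
filter rows where reorder < 39:
    sku category  reorder  reorder_x2
6  C202    books       10          20
7  D201   garden       33          66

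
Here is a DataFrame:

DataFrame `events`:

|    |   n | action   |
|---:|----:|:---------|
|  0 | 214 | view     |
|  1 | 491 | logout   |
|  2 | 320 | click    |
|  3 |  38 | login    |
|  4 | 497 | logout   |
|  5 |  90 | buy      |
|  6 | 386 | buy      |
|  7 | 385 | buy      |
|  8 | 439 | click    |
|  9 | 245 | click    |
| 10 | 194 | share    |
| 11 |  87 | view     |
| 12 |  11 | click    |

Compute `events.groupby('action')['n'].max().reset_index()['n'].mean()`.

294.666666667

group by action, max of n:
action
buy       386
click     439
login      38
logout    497
share     194
view      214
Name: n, dtype: int64
reset_index():
   action    n
0     buy  386
1   click  439
2   login   38
3  logout  497
4   share  194
5    view  214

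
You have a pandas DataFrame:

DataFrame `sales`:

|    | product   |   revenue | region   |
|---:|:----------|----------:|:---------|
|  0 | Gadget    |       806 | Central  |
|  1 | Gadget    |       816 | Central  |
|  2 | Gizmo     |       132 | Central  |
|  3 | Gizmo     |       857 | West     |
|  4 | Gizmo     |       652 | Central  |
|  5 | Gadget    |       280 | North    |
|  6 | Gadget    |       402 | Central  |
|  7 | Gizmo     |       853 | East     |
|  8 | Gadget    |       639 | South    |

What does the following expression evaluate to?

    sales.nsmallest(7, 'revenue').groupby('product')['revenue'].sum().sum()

3727

take 7 rows with smallest revenue:
  product  revenue   region
2   Gizmo      132  Central
5  Gadget      280    North
6  Gadget      402  Central
8  Gadget      639    South
4   Gizmo      652  Central
0  Gadget      806  Central
1  Gadget      816  Central
group by product, sum of revenue:
product
Gadget    2943
Gizmo      784
Name: revenue, dtype: int64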